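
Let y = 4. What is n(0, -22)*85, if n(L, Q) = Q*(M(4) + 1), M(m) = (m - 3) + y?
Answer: -11220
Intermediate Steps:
M(m) = 1 + m (M(m) = (m - 3) + 4 = (-3 + m) + 4 = 1 + m)
n(L, Q) = 6*Q (n(L, Q) = Q*((1 + 4) + 1) = Q*(5 + 1) = Q*6 = 6*Q)
n(0, -22)*85 = (6*(-22))*85 = -132*85 = -11220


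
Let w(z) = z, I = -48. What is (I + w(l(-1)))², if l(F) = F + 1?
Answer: 2304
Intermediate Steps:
l(F) = 1 + F
(I + w(l(-1)))² = (-48 + (1 - 1))² = (-48 + 0)² = (-48)² = 2304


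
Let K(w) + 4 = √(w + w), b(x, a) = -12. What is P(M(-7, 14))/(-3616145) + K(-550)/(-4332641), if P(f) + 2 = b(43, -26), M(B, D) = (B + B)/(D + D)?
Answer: 75121554/15667458088945 - 10*I*√11/4332641 ≈ 4.7948e-6 - 7.655e-6*I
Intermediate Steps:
M(B, D) = B/D (M(B, D) = (2*B)/((2*D)) = (2*B)*(1/(2*D)) = B/D)
P(f) = -14 (P(f) = -2 - 12 = -14)
K(w) = -4 + √2*√w (K(w) = -4 + √(w + w) = -4 + √(2*w) = -4 + √2*√w)
P(M(-7, 14))/(-3616145) + K(-550)/(-4332641) = -14/(-3616145) + (-4 + √2*√(-550))/(-4332641) = -14*(-1/3616145) + (-4 + √2*(5*I*√22))*(-1/4332641) = 14/3616145 + (-4 + 10*I*√11)*(-1/4332641) = 14/3616145 + (4/4332641 - 10*I*√11/4332641) = 75121554/15667458088945 - 10*I*√11/4332641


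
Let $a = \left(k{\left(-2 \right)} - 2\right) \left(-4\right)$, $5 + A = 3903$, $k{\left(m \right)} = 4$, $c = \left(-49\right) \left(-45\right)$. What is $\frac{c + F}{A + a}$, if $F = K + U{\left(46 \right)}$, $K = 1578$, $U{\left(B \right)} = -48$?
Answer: $\frac{747}{778} \approx 0.96015$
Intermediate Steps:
$c = 2205$
$A = 3898$ ($A = -5 + 3903 = 3898$)
$F = 1530$ ($F = 1578 - 48 = 1530$)
$a = -8$ ($a = \left(4 - 2\right) \left(-4\right) = 2 \left(-4\right) = -8$)
$\frac{c + F}{A + a} = \frac{2205 + 1530}{3898 - 8} = \frac{3735}{3890} = 3735 \cdot \frac{1}{3890} = \frac{747}{778}$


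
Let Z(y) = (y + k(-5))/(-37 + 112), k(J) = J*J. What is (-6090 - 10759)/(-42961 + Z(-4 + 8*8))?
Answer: 252735/644398 ≈ 0.39220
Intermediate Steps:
k(J) = J²
Z(y) = ⅓ + y/75 (Z(y) = (y + (-5)²)/(-37 + 112) = (y + 25)/75 = (25 + y)*(1/75) = ⅓ + y/75)
(-6090 - 10759)/(-42961 + Z(-4 + 8*8)) = (-6090 - 10759)/(-42961 + (⅓ + (-4 + 8*8)/75)) = -16849/(-42961 + (⅓ + (-4 + 64)/75)) = -16849/(-42961 + (⅓ + (1/75)*60)) = -16849/(-42961 + (⅓ + ⅘)) = -16849/(-42961 + 17/15) = -16849/(-644398/15) = -16849*(-15/644398) = 252735/644398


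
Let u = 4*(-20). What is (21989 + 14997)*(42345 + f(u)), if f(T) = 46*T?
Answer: 1430063690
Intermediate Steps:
u = -80
(21989 + 14997)*(42345 + f(u)) = (21989 + 14997)*(42345 + 46*(-80)) = 36986*(42345 - 3680) = 36986*38665 = 1430063690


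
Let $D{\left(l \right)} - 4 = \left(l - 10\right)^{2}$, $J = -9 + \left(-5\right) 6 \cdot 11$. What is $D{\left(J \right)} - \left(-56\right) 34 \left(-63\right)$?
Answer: $1853$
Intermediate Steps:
$J = -339$ ($J = -9 - 330 = -339$)
$D{\left(l \right)} = 4 + \left(-10 + l\right)^{2}$ ($D{\left(l \right)} = 4 + \left(l - 10\right)^{2} = 4 + \left(-10 + l\right)^{2}$)
$D{\left(J \right)} - \left(-56\right) 34 \left(-63\right) = \left(4 + \left(-10 - 339\right)^{2}\right) - \left(-56\right) 34 \left(-63\right) = \left(4 + \left(-349\right)^{2}\right) - \left(-1904\right) \left(-63\right) = \left(4 + 121801\right) - 119952 = 121805 - 119952 = 1853$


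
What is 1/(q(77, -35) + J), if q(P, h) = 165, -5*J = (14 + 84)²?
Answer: -5/8779 ≈ -0.00056954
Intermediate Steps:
J = -9604/5 (J = -(14 + 84)²/5 = -⅕*98² = -⅕*9604 = -9604/5 ≈ -1920.8)
1/(q(77, -35) + J) = 1/(165 - 9604/5) = 1/(-8779/5) = -5/8779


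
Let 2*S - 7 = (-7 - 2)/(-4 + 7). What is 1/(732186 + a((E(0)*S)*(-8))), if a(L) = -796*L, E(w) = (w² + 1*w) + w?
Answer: 1/732186 ≈ 1.3658e-6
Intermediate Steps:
E(w) = w² + 2*w (E(w) = (w² + w) + w = (w + w²) + w = w² + 2*w)
S = 2 (S = 7/2 + ((-7 - 2)/(-4 + 7))/2 = 7/2 + (-9/3)/2 = 7/2 + (-9*⅓)/2 = 7/2 + (½)*(-3) = 7/2 - 3/2 = 2)
1/(732186 + a((E(0)*S)*(-8))) = 1/(732186 - 796*(0*(2 + 0))*2*(-8)) = 1/(732186 - 796*(0*2)*2*(-8)) = 1/(732186 - 796*0*2*(-8)) = 1/(732186 - 0*(-8)) = 1/(732186 - 796*0) = 1/(732186 + 0) = 1/732186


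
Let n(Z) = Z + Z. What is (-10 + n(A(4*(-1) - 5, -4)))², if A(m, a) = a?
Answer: 324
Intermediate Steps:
n(Z) = 2*Z
(-10 + n(A(4*(-1) - 5, -4)))² = (-10 + 2*(-4))² = (-10 - 8)² = (-18)² = 324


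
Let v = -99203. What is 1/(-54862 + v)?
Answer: -1/154065 ≈ -6.4908e-6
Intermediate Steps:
1/(-54862 + v) = 1/(-54862 - 99203) = 1/(-154065) = -1/154065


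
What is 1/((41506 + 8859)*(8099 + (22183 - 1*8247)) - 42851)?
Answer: 1/1109749924 ≈ 9.0110e-10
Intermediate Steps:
1/((41506 + 8859)*(8099 + (22183 - 1*8247)) - 42851) = 1/(50365*(8099 + (22183 - 8247)) - 42851) = 1/(50365*(8099 + 13936) - 42851) = 1/(50365*22035 - 42851) = 1/(1109792775 - 42851) = 1/1109749924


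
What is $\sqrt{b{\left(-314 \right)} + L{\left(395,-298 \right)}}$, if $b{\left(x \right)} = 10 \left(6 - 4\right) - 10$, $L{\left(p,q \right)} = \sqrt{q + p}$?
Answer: $\sqrt{10 + \sqrt{97}} \approx 4.4552$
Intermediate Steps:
$L{\left(p,q \right)} = \sqrt{p + q}$
$b{\left(x \right)} = 10$ ($b{\left(x \right)} = 10 \left(6 - 4\right) - 10 = 10 \cdot 2 - 10 = 20 - 10 = 10$)
$\sqrt{b{\left(-314 \right)} + L{\left(395,-298 \right)}} = \sqrt{10 + \sqrt{395 - 298}} = \sqrt{10 + \sqrt{97}}$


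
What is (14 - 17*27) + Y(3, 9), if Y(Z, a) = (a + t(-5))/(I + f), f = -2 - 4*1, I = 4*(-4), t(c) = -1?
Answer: -4899/11 ≈ -445.36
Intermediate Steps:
I = -16
f = -6 (f = -2 - 4 = -6)
Y(Z, a) = 1/22 - a/22 (Y(Z, a) = (a - 1)/(-16 - 6) = (-1 + a)/(-22) = (-1 + a)*(-1/22) = 1/22 - a/22)
(14 - 17*27) + Y(3, 9) = (14 - 17*27) + (1/22 - 1/22*9) = (14 - 459) + (1/22 - 9/22) = -445 - 4/11 = -4899/11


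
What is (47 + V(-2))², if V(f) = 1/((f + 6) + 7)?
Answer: 268324/121 ≈ 2217.6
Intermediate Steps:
V(f) = 1/(13 + f) (V(f) = 1/((6 + f) + 7) = 1/(13 + f))
(47 + V(-2))² = (47 + 1/(13 - 2))² = (47 + 1/11)² = (518/11)² = 268324/121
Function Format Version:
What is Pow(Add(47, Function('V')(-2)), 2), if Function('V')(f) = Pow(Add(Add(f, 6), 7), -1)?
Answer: Rational(268324, 121) ≈ 2217.6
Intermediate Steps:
Function('V')(f) = Pow(Add(13, f), -1) (Function('V')(f) = Pow(Add(Add(6, f), 7), -1) = Pow(Add(13, f), -1))
Pow(Add(47, Function('V')(-2)), 2) = Pow(Add(47, Pow(Add(13, -2), -1)), 2) = Pow(Add(47, Pow(11, -1)), 2) = Pow(Add(47, Rational(1, 11)), 2) = Pow(Rational(518, 11), 2) = Rational(268324, 121)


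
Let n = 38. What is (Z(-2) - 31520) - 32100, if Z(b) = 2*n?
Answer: -63544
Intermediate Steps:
Z(b) = 76 (Z(b) = 2*38 = 76)
(Z(-2) - 31520) - 32100 = (76 - 31520) - 32100 = -31444 - 32100 = -63544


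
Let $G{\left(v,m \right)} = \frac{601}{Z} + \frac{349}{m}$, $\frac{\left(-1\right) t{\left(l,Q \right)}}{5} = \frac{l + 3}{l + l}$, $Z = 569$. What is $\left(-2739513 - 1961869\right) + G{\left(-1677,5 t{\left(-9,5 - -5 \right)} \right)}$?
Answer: $- \frac{66877739668}{14225} \approx -4.7014 \cdot 10^{6}$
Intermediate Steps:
$t{\left(l,Q \right)} = - \frac{5 \left(3 + l\right)}{2 l}$ ($t{\left(l,Q \right)} = - 5 \frac{l + 3}{l + l} = - 5 \frac{3 + l}{2 l} = - \frac{5 \left(3 + l\right)}{2 l}$)
$G{\left(v,m \right)} = \frac{601}{569} + \frac{349}{m}$
$\left(-2739513 - 1961869\right) + G{\left(-1677,5 t{\left(-9,5 - -5 \right)} \right)} = \left(-2739513 - 1961869\right) + \left(\frac{601}{569} + \frac{349}{5 \frac{5 \left(-3 - -9\right)}{2 \left(-9\right)}}\right) = -4701382 + \left(\frac{601}{569} + \frac{349}{5 \cdot \frac{5}{2} \left(- \frac{1}{9}\right) \left(-3 + 9\right)}\right) = -4701382 + \left(\frac{601}{569} + \frac{349}{5 \cdot \frac{5}{2} \left(- \frac{1}{9}\right) 6}\right) = -4701382 + \left(\frac{601}{569} + \frac{349}{5 \left(- \frac{5}{3}\right)}\right) = -4701382 + \left(\frac{601}{569} + \frac{349}{- \frac{25}{3}}\right) = -4701382 + \left(\frac{601}{569} + 349 \left(- \frac{3}{25}\right)\right) = -4701382 + \left(\frac{601}{569} - \frac{1047}{25}\right) = -4701382 - \frac{580718}{14225} = - \frac{66877739668}{14225}$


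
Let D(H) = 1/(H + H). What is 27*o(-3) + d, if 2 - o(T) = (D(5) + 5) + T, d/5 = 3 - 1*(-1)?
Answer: 173/10 ≈ 17.300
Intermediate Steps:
d = 20 (d = 5*(3 - 1*(-1)) = 5*(3 + 1) = 5*4 = 20)
D(H) = 1/(2*H)
o(T) = -31/10 - T (o(T) = 2 - (((½)/5 + 5) + T) = 2 - (((½)*(⅕) + 5) + T) = 2 - ((⅒ + 5) + T) = 2 - (51/10 + T) = 2 + (-51/10 - T) = -31/10 - T)
27*o(-3) + d = 27*(-31/10 - 1*(-3)) + 20 = 27*(-31/10 + 3) + 20 = 27*(-⅒) + 20 = -27/10 + 20 = 173/10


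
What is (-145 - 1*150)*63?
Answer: -18585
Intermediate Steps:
(-145 - 1*150)*63 = (-145 - 150)*63 = -295*63 = -18585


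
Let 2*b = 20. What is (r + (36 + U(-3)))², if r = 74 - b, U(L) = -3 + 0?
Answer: 9409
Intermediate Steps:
b = 10 (b = (½)*20 = 10)
U(L) = -3
r = 64 (r = 74 - 1*10 = 74 - 10 = 64)
(r + (36 + U(-3)))² = (64 + (36 - 3))² = (64 + 33)² = 97² = 9409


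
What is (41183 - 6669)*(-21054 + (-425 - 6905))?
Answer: -979645376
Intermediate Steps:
(41183 - 6669)*(-21054 + (-425 - 6905)) = 34514*(-21054 - 7330) = 34514*(-28384) = -979645376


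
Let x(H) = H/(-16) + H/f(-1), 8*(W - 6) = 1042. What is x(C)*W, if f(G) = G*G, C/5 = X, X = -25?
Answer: -1021875/64 ≈ -15967.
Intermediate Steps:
W = 545/4 (W = 6 + (⅛)*1042 = 6 + 521/4 = 545/4 ≈ 136.25)
C = -125 (C = 5*(-25) = -125)
f(G) = G²
x(H) = 15*H/16 (x(H) = H/(-16) + H/((-1)²) = H*(-1/16) + H/1 = -H/16 + H*1 = -H/16 + H = 15*H/16)
x(C)*W = ((15/16)*(-125))*(545/4) = -1875/16*545/4 = -1021875/64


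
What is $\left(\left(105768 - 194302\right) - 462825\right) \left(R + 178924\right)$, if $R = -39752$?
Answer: $-76733734748$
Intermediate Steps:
$\left(\left(105768 - 194302\right) - 462825\right) \left(R + 178924\right) = \left(\left(105768 - 194302\right) - 462825\right) \left(-39752 + 178924\right) = \left(-88534 - 462825\right) 139172 = \left(-551359\right) 139172 = -76733734748$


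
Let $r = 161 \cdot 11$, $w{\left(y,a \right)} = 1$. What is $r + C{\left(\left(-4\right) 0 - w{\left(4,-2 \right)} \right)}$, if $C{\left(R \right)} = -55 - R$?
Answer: $1717$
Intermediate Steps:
$r = 1771$
$r + C{\left(\left(-4\right) 0 - w{\left(4,-2 \right)} \right)} = 1771 - \left(55 + 0 - 1\right) = 1771 - 54 = 1717$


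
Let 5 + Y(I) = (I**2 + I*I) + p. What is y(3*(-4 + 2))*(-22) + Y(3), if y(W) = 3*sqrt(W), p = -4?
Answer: 9 - 66*I*sqrt(6) ≈ 9.0 - 161.67*I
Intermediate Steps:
Y(I) = -9 + 2*I**2 (Y(I) = -5 + ((I**2 + I*I) - 4) = -5 + ((I**2 + I**2) - 4) = -5 + (2*I**2 - 4) = -5 + (-4 + 2*I**2) = -9 + 2*I**2)
y(3*(-4 + 2))*(-22) + Y(3) = (3*sqrt(3*(-4 + 2)))*(-22) + (-9 + 2*3**2) = (3*sqrt(3*(-2)))*(-22) + (-9 + 2*9) = (3*sqrt(-6))*(-22) + (-9 + 18) = (3*(I*sqrt(6)))*(-22) + 9 = (3*I*sqrt(6))*(-22) + 9 = -66*I*sqrt(6) + 9 = 9 - 66*I*sqrt(6)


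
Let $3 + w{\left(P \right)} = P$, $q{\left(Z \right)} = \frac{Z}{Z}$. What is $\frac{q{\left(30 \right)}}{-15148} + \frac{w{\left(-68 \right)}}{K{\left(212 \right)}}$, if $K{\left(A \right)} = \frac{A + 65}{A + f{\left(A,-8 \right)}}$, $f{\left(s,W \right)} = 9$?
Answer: $- \frac{237687545}{4195996} \approx -56.646$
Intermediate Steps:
$q{\left(Z \right)} = 1$
$K{\left(A \right)} = \frac{65 + A}{9 + A}$ ($K{\left(A \right)} = \frac{A + 65}{A + 9} = \frac{65 + A}{9 + A}$)
$w{\left(P \right)} = -3 + P$
$\frac{q{\left(30 \right)}}{-15148} + \frac{w{\left(-68 \right)}}{K{\left(212 \right)}} = 1 \frac{1}{-15148} + \frac{-3 - 68}{\frac{1}{9 + 212} \left(65 + 212\right)} = 1 \left(- \frac{1}{15148}\right) - \frac{71}{\frac{1}{221} \cdot 277} = - \frac{1}{15148} - \frac{71}{\frac{1}{221} \cdot 277} = - \frac{1}{15148} - \frac{71}{\frac{277}{221}} = - \frac{1}{15148} - \frac{15691}{277} = - \frac{237687545}{4195996}$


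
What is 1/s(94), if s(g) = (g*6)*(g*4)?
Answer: 1/212064 ≈ 4.7156e-6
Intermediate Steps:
s(g) = 24*g² (s(g) = (6*g)*(4*g) = 24*g²)
1/s(94) = 1/(24*94²) = 1/(24*8836) = 1/212064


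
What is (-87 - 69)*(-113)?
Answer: 17628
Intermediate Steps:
(-87 - 69)*(-113) = -156*(-113) = 17628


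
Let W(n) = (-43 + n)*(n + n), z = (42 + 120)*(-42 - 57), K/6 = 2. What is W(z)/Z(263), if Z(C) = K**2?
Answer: 14328171/4 ≈ 3.5820e+6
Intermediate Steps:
K = 12 (K = 6*2 = 12)
z = -16038 (z = 162*(-99) = -16038)
W(n) = 2*n*(-43 + n) (W(n) = (-43 + n)*(2*n) = 2*n*(-43 + n))
Z(C) = 144 (Z(C) = 12**2 = 144)
W(z)/Z(263) = (2*(-16038)*(-43 - 16038))/144 = (2*(-16038)*(-16081))*(1/144) = 515814156*(1/144) = 14328171/4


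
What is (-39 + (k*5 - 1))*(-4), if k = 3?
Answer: 100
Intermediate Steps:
(-39 + (k*5 - 1))*(-4) = (-39 + (3*5 - 1))*(-4) = (-39 + (15 - 1))*(-4) = (-39 + 14)*(-4) = -25*(-4) = 100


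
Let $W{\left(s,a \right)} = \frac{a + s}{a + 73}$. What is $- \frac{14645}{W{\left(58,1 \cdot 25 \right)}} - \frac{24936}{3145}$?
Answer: $- \frac{4515805138}{261035} \approx -17300.0$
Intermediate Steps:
$W{\left(s,a \right)} = \frac{a + s}{73 + a}$
$- \frac{14645}{W{\left(58,1 \cdot 25 \right)}} - \frac{24936}{3145} = - \frac{14645}{\frac{1}{73 + 1 \cdot 25} \left(1 \cdot 25 + 58\right)} - \frac{24936}{3145} = - \frac{14645}{\frac{1}{73 + 25} \left(25 + 58\right)} - \frac{24936}{3145} = - \frac{14645}{\frac{1}{98} \cdot 83} - \frac{24936}{3145} = - \frac{14645}{\frac{83}{98}} - \frac{24936}{3145} = \left(-14645\right) \frac{98}{83} - \frac{24936}{3145} = - \frac{1435210}{83} - \frac{24936}{3145} = - \frac{4515805138}{261035}$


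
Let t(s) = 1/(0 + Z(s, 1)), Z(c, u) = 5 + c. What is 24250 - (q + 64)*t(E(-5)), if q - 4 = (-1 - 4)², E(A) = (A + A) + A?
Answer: 242593/10 ≈ 24259.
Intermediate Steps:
E(A) = 3*A (E(A) = 2*A + A = 3*A)
q = 29 (q = 4 + (-1 - 4)² = 4 + (-5)² = 4 + 25 = 29)
t(s) = 1/(5 + s) (t(s) = 1/(0 + (5 + s)) = 1/(5 + s))
24250 - (q + 64)*t(E(-5)) = 24250 - (29 + 64)/(5 + 3*(-5)) = 24250 - 93/(5 - 15) = 24250 - 93/(-10) = 24250 - 93*(-1)/10 = 24250 - 1*(-93/10) = 24250 + 93/10 = 242593/10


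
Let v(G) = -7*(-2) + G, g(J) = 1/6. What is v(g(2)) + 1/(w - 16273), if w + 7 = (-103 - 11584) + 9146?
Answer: 1599779/112926 ≈ 14.167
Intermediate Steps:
g(J) = ⅙
v(G) = 14 + G
w = -2548 (w = -7 + ((-103 - 11584) + 9146) = -7 + (-11687 + 9146) = -7 - 2541 = -2548)
v(g(2)) + 1/(w - 16273) = (14 + ⅙) + 1/(-2548 - 16273) = 85/6 + 1/(-18821) = 85/6 - 1/18821 = 1599779/112926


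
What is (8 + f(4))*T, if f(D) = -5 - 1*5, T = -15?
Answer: 30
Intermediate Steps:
f(D) = -10 (f(D) = -5 - 5 = -10)
(8 + f(4))*T = (8 - 10)*(-15) = -2*(-15) = 30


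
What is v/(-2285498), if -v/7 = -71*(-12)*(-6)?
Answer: -17892/1142749 ≈ -0.015657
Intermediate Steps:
v = 35784 (v = -7*(-71*(-12))*(-6) = -5964*(-6) = -7*(-5112) = 35784)
v/(-2285498) = 35784/(-2285498) = 35784*(-1/2285498) = -17892/1142749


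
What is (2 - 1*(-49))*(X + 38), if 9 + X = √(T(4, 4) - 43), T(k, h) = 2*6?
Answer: 1479 + 51*I*√31 ≈ 1479.0 + 283.96*I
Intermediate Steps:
T(k, h) = 12
X = -9 + I*√31 (X = -9 + √(12 - 43) = -9 + √(-31) = -9 + I*√31 ≈ -9.0 + 5.5678*I)
(2 - 1*(-49))*(X + 38) = (2 - 1*(-49))*((-9 + I*√31) + 38) = (2 + 49)*(29 + I*√31) = 51*(29 + I*√31) = 1479 + 51*I*√31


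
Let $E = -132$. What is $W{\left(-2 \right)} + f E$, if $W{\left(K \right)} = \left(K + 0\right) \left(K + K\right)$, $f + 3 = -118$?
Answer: $15980$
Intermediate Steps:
$f = -121$ ($f = -3 - 118 = -121$)
$W{\left(K \right)} = 2 K^{2}$ ($W{\left(K \right)} = K 2 K = 2 K^{2}$)
$W{\left(-2 \right)} + f E = 2 \left(-2\right)^{2} - -15972 = 2 \cdot 4 + 15972 = 8 + 15972 = 15980$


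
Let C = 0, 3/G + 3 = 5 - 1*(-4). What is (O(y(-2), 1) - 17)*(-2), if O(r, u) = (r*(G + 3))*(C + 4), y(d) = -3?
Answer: 118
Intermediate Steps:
G = 1/2 (G = 3/(-3 + (5 - 1*(-4))) = 3/(-3 + (5 + 4)) = 3/(-3 + 9) = 3/6 = 3*(1/6) = 1/2 ≈ 0.50000)
O(r, u) = 14*r (O(r, u) = (r*(1/2 + 3))*(0 + 4) = (r*(7/2))*4 = (7*r/2)*4 = 14*r)
(O(y(-2), 1) - 17)*(-2) = (14*(-3) - 17)*(-2) = (-42 - 17)*(-2) = -59*(-2) = 118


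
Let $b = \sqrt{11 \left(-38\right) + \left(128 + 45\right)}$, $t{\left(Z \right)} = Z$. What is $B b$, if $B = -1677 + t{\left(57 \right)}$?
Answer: $- 11340 i \sqrt{5} \approx - 25357.0 i$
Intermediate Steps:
$B = -1620$ ($B = -1677 + 57 = -1620$)
$b = 7 i \sqrt{5}$ ($b = \sqrt{-418 + 173} = \sqrt{-245} = 7 i \sqrt{5} \approx 15.652 i$)
$B b = - 1620 \cdot 7 i \sqrt{5} = - 11340 i \sqrt{5}$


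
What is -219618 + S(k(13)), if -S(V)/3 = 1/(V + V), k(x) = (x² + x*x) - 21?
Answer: -139237815/634 ≈ -2.1962e+5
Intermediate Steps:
k(x) = -21 + 2*x² (k(x) = (x² + x²) - 21 = 2*x² - 21 = -21 + 2*x²)
S(V) = -3/(2*V) (S(V) = -3/(V + V) = -3*1/(2*V) = -3/(2*V))
-219618 + S(k(13)) = -219618 - 3/(2*(-21 + 2*13²)) = -219618 - 3/(2*(-21 + 2*169)) = -219618 - 3/(2*(-21 + 338)) = -219618 - 3/2/317 = -219618 - 3/2*1/317 = -219618 - 3/634 = -139237815/634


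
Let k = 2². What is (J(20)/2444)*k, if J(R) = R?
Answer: 20/611 ≈ 0.032733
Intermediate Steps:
k = 4
(J(20)/2444)*k = (20/2444)*4 = (20*(1/2444))*4 = (5/611)*4 = 20/611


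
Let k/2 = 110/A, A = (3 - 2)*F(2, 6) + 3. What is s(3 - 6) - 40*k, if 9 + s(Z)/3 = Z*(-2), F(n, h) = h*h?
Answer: -9151/39 ≈ -234.64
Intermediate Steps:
F(n, h) = h²
s(Z) = -27 - 6*Z (s(Z) = -27 + 3*(Z*(-2)) = -27 + 3*(-2*Z) = -27 - 6*Z)
A = 39 (A = (3 - 2)*6² + 3 = 1*36 + 3 = 36 + 3 = 39)
k = 220/39 (k = 2*(110/39) = 220/39 ≈ 5.6410)
s(3 - 6) - 40*k = (-27 - 6*(3 - 6)) - 40*220/39 = (-27 - 6*(-3)) - 8800/39 = (-27 + 18) - 8800/39 = -9 - 8800/39 = -9151/39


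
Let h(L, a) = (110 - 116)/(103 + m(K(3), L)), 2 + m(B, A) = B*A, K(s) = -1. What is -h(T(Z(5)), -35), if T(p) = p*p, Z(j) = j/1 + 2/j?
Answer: 75/898 ≈ 0.083519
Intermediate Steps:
Z(j) = j + 2/j (Z(j) = j*1 + 2/j = j + 2/j)
m(B, A) = -2 + A*B (m(B, A) = -2 + B*A = -2 + A*B)
T(p) = p²
h(L, a) = -6/(101 - L) (h(L, a) = (110 - 116)/(103 + (-2 + L*(-1))) = -6/(103 + (-2 - L)) = -6/(101 - L))
-h(T(Z(5)), -35) = -6/(-101 + (5 + 2/5)²) = -6/(-101 + (5 + 2*(⅕))²) = -6/(-101 + (5 + ⅖)²) = -6/(-101 + (27/5)²) = -6/(-101 + 729/25) = -6/(-1796/25) = -6*(-25)/1796 = -1*(-75/898) = 75/898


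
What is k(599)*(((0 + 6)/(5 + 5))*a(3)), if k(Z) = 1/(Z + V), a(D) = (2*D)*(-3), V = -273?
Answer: -27/815 ≈ -0.033129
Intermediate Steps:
a(D) = -6*D
k(Z) = 1/(-273 + Z) (k(Z) = 1/(Z - 273) = 1/(-273 + Z))
k(599)*(((0 + 6)/(5 + 5))*a(3)) = (((0 + 6)/(5 + 5))*(-6*3))/(-273 + 599) = ((6/10)*(-18))/326 = ((6*(1/10))*(-18))/326 = ((3/5)*(-18))/326 = (1/326)*(-54/5) = -27/815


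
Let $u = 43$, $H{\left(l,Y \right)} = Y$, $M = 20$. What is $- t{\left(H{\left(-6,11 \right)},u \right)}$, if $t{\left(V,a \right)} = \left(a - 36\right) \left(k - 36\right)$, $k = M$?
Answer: $112$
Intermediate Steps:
$k = 20$
$t{\left(V,a \right)} = 576 - 16 a$ ($t{\left(V,a \right)} = \left(a - 36\right) \left(20 - 36\right) = \left(-36 + a\right) \left(-16\right) = 576 - 16 a$)
$- t{\left(H{\left(-6,11 \right)},u \right)} = - (576 - 688) = \left(-1\right) \left(-112\right) = 112$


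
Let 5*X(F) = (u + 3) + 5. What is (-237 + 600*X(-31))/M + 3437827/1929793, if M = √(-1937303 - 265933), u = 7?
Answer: 3437827/1929793 - 521*I*√1249/17486 ≈ 1.7814 - 1.053*I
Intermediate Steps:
M = 42*I*√1249 (M = √(-2203236) = 42*I*√1249 ≈ 1484.3*I)
X(F) = 3 (X(F) = ((7 + 3) + 5)/5 = (10 + 5)/5 = (⅕)*15 = 3)
(-237 + 600*X(-31))/M + 3437827/1929793 = (-237 + 600*3)/((42*I*√1249)) + 3437827/1929793 = (-237 + 1800)*(-I*√1249/52458) + 3437827*(1/1929793) = 1563*(-I*√1249/52458) + 3437827/1929793 = -521*I*√1249/17486 + 3437827/1929793 = 3437827/1929793 - 521*I*√1249/17486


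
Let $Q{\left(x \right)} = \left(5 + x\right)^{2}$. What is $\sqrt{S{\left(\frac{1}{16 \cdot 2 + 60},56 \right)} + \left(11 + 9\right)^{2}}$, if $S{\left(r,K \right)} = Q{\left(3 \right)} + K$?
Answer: $2 \sqrt{130} \approx 22.803$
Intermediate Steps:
$S{\left(r,K \right)} = 64 + K$ ($S{\left(r,K \right)} = \left(5 + 3\right)^{2} + K = 8^{2} + K = 64 + K$)
$\sqrt{S{\left(\frac{1}{16 \cdot 2 + 60},56 \right)} + \left(11 + 9\right)^{2}} = \sqrt{\left(64 + 56\right) + \left(11 + 9\right)^{2}} = \sqrt{120 + 20^{2}} = \sqrt{120 + 400} = \sqrt{520} = 2 \sqrt{130}$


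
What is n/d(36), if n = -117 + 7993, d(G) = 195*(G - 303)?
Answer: -7876/52065 ≈ -0.15127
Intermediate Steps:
d(G) = -59085 + 195*G (d(G) = 195*(-303 + G) = -59085 + 195*G)
n = 7876
n/d(36) = 7876/(-59085 + 195*36) = 7876/(-59085 + 7020) = 7876/(-52065) = 7876*(-1/52065) = -7876/52065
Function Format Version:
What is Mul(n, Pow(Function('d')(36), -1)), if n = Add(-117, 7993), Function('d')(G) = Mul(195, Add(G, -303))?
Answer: Rational(-7876, 52065) ≈ -0.15127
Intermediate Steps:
Function('d')(G) = Add(-59085, Mul(195, G)) (Function('d')(G) = Mul(195, Add(-303, G)) = Add(-59085, Mul(195, G)))
n = 7876
Mul(n, Pow(Function('d')(36), -1)) = Mul(7876, Pow(Add(-59085, Mul(195, 36)), -1)) = Mul(7876, Pow(Add(-59085, 7020), -1)) = Mul(7876, Pow(-52065, -1)) = Mul(7876, Rational(-1, 52065)) = Rational(-7876, 52065)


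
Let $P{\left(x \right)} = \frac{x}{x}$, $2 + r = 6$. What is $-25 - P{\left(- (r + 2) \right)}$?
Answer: $-26$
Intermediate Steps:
$r = 4$ ($r = -2 + 6 = 4$)
$P{\left(x \right)} = 1$
$-25 - P{\left(- (r + 2) \right)} = -25 - 1 = -26$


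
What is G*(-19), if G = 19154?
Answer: -363926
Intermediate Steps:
G*(-19) = 19154*(-19) = -363926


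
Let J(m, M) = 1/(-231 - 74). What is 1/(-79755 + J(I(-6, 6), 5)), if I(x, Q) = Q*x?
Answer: -305/24325276 ≈ -1.2538e-5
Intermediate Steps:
J(m, M) = -1/305 (J(m, M) = 1/(-305) = -1/305)
1/(-79755 + J(I(-6, 6), 5)) = 1/(-79755 - 1/305) = 1/(-24325276/305) = -305/24325276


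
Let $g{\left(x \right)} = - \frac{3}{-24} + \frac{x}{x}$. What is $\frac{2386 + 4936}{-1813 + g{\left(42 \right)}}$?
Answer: $- \frac{58576}{14495} \approx -4.0411$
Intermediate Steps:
$g{\left(x \right)} = \frac{9}{8}$ ($g{\left(x \right)} = \left(-3\right) \left(- \frac{1}{24}\right) + 1 = \frac{1}{8} + 1 = \frac{9}{8}$)
$\frac{2386 + 4936}{-1813 + g{\left(42 \right)}} = \frac{2386 + 4936}{-1813 + \frac{9}{8}} = \frac{7322}{- \frac{14495}{8}} = 7322 \left(- \frac{8}{14495}\right) = - \frac{58576}{14495}$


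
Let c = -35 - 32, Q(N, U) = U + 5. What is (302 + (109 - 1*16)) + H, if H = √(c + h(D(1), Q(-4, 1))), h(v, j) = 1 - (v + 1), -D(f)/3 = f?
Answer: 395 + 8*I ≈ 395.0 + 8.0*I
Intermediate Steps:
Q(N, U) = 5 + U
D(f) = -3*f
c = -67
h(v, j) = -v (h(v, j) = 1 - (1 + v) = 1 + (-1 - v) = -v)
H = 8*I (H = √(-67 - (-3)) = √(-67 - 1*(-3)) = √(-67 + 3) = √(-64) = 8*I ≈ 8.0*I)
(302 + (109 - 1*16)) + H = (302 + (109 - 1*16)) + 8*I = (302 + (109 - 16)) + 8*I = (302 + 93) + 8*I = 395 + 8*I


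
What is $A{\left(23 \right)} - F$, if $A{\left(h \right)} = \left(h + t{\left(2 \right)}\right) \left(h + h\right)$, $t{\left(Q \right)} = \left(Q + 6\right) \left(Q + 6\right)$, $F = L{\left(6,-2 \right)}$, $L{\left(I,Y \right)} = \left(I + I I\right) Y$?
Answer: $4086$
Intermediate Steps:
$L{\left(I,Y \right)} = Y \left(I + I^{2}\right)$ ($L{\left(I,Y \right)} = \left(I + I^{2}\right) Y = Y \left(I + I^{2}\right)$)
$F = -84$ ($F = 6 \left(-2\right) \left(1 + 6\right) = 6 \left(-2\right) 7 = -84$)
$t{\left(Q \right)} = \left(6 + Q\right)^{2}$ ($t{\left(Q \right)} = \left(6 + Q\right) \left(6 + Q\right) = \left(6 + Q\right)^{2}$)
$A{\left(h \right)} = 2 h \left(64 + h\right)$ ($A{\left(h \right)} = \left(h + \left(6 + 2\right)^{2}\right) \left(h + h\right) = \left(h + 8^{2}\right) 2 h = \left(h + 64\right) 2 h = \left(64 + h\right) 2 h = 2 h \left(64 + h\right)$)
$A{\left(23 \right)} - F = 2 \cdot 23 \left(64 + 23\right) - -84 = 2 \cdot 23 \cdot 87 + 84 = 4002 + 84 = 4086$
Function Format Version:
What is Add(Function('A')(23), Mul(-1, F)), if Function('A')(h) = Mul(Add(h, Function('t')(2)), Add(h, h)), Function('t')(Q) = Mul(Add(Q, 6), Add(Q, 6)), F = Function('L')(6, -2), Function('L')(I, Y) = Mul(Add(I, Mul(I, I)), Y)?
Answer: 4086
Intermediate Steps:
Function('L')(I, Y) = Mul(Y, Add(I, Pow(I, 2))) (Function('L')(I, Y) = Mul(Add(I, Pow(I, 2)), Y) = Mul(Y, Add(I, Pow(I, 2))))
F = -84 (F = Mul(6, -2, Add(1, 6)) = Mul(6, -2, 7) = -84)
Function('t')(Q) = Pow(Add(6, Q), 2) (Function('t')(Q) = Mul(Add(6, Q), Add(6, Q)) = Pow(Add(6, Q), 2))
Function('A')(h) = Mul(2, h, Add(64, h)) (Function('A')(h) = Mul(Add(h, Pow(Add(6, 2), 2)), Add(h, h)) = Mul(Add(h, Pow(8, 2)), Mul(2, h)) = Mul(Add(h, 64), Mul(2, h)) = Mul(Add(64, h), Mul(2, h)) = Mul(2, h, Add(64, h)))
Add(Function('A')(23), Mul(-1, F)) = Add(Mul(2, 23, Add(64, 23)), Mul(-1, -84)) = Add(Mul(2, 23, 87), 84) = Add(4002, 84) = 4086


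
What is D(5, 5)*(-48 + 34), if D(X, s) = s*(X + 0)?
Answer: -350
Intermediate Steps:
D(X, s) = X*s (D(X, s) = s*X = X*s)
D(5, 5)*(-48 + 34) = (5*5)*(-48 + 34) = 25*(-14) = -350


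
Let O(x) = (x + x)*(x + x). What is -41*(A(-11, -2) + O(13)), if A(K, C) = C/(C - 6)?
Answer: -110905/4 ≈ -27726.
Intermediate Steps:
A(K, C) = C/(-6 + C)
O(x) = 4*x² (O(x) = (2*x)*(2*x) = 4*x²)
-41*(A(-11, -2) + O(13)) = -41*(-2/(-6 - 2) + 4*13²) = -41*(-2/(-8) + 4*169) = -41*(-2*(-⅛) + 676) = -41*(¼ + 676) = -41*2705/4 = -110905/4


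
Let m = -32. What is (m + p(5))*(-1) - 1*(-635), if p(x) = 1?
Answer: 666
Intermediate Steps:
(m + p(5))*(-1) - 1*(-635) = (-32 + 1)*(-1) - 1*(-635) = -31*(-1) + 635 = 31 + 635 = 666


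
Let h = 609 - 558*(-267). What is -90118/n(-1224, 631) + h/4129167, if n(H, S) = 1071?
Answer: -17712002641/210587517 ≈ -84.108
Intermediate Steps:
h = 149595 (h = 609 + 148986 = 149595)
-90118/n(-1224, 631) + h/4129167 = -90118/1071 + 149595/4129167 = -90118*1/1071 + 149595*(1/4129167) = -12874/153 + 49865/1376389 = -17712002641/210587517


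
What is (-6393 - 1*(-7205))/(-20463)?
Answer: -812/20463 ≈ -0.039681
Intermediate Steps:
(-6393 - 1*(-7205))/(-20463) = (-6393 + 7205)*(-1/20463) = 812*(-1/20463) = -812/20463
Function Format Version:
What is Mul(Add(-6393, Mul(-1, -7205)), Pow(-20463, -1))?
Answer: Rational(-812, 20463) ≈ -0.039681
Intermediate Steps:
Mul(Add(-6393, Mul(-1, -7205)), Pow(-20463, -1)) = Mul(Add(-6393, 7205), Rational(-1, 20463)) = Mul(812, Rational(-1, 20463)) = Rational(-812, 20463)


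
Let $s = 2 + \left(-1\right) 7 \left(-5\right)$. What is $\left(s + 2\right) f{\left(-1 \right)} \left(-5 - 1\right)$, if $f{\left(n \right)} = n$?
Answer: $234$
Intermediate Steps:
$s = 37$ ($s = 2 - -35 = 2 + 35 = 37$)
$\left(s + 2\right) f{\left(-1 \right)} \left(-5 - 1\right) = \left(37 + 2\right) \left(- (-5 - 1)\right) = 39 \left(\left(-1\right) \left(-6\right)\right) = 39 \cdot 6 = 234$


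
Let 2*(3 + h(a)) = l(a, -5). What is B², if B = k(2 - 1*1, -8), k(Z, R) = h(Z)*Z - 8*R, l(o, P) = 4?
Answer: 3969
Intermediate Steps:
h(a) = -1 (h(a) = -3 + (½)*4 = -3 + 2 = -1)
k(Z, R) = -Z - 8*R
B = 63 (B = -(2 - 1*1) - 8*(-8) = -(2 - 1) + 64 = -1*1 + 64 = -1 + 64 = 63)
B² = 63² = 3969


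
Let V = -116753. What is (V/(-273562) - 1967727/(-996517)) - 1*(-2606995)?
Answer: 710691433121043105/272609183554 ≈ 2.6070e+6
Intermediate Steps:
(V/(-273562) - 1967727/(-996517)) - 1*(-2606995) = (-116753/(-273562) - 1967727/(-996517)) - 1*(-2606995) = (-116753*(-1/273562) - 1967727*(-1/996517)) + 2606995 = (116753/273562 + 1967727/996517) + 2606995 = 654641682875/272609183554 + 2606995 = 710691433121043105/272609183554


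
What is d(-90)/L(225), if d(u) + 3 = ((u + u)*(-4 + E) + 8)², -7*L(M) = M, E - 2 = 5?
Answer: -1981147/225 ≈ -8805.1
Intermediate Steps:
E = 7 (E = 2 + 5 = 7)
L(M) = -M/7
d(u) = -3 + (8 + 6*u)² (d(u) = -3 + ((u + u)*(-4 + 7) + 8)² = -3 + ((2*u)*3 + 8)² = -3 + (6*u + 8)² = -3 + (8 + 6*u)²)
d(-90)/L(225) = (-3 + 4*(4 + 3*(-90))²)/((-⅐*225)) = (-3 + 4*(4 - 270)²)/(-225/7) = (-3 + 4*(-266)²)*(-7/225) = (-3 + 4*70756)*(-7/225) = (-3 + 283024)*(-7/225) = 283021*(-7/225) = -1981147/225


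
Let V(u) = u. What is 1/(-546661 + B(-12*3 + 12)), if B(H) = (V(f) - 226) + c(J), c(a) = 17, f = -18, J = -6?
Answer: -1/546888 ≈ -1.8285e-6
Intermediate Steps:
B(H) = -227 (B(H) = (-18 - 226) + 17 = -244 + 17 = -227)
1/(-546661 + B(-12*3 + 12)) = 1/(-546661 - 227) = 1/(-546888) = -1/546888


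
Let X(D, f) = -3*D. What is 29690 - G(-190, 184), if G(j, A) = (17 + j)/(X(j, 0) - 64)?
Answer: 15023313/506 ≈ 29690.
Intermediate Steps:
G(j, A) = (17 + j)/(-64 - 3*j) (G(j, A) = (17 + j)/(-3*j - 64) = (17 + j)/(-64 - 3*j))
29690 - G(-190, 184) = 29690 - (-17 - 1*(-190))/(64 + 3*(-190)) = 29690 - (-17 + 190)/(64 - 570) = 29690 - 173/(-506) = 29690 - (-1)*173/506 = 29690 - 1*(-173/506) = 29690 + 173/506 = 15023313/506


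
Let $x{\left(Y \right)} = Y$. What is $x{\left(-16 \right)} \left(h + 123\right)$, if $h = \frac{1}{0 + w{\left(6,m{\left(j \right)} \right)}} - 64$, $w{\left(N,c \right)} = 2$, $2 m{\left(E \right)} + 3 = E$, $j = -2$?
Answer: $-952$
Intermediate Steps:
$m{\left(E \right)} = - \frac{3}{2} + \frac{E}{2}$
$h = - \frac{127}{2}$ ($h = \frac{1}{0 + 2} - 64 = \frac{1}{2} - 64 = - \frac{127}{2} \approx -63.5$)
$x{\left(-16 \right)} \left(h + 123\right) = - 16 \left(- \frac{127}{2} + 123\right) = \left(-16\right) \frac{119}{2} = -952$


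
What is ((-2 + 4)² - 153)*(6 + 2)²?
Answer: -9536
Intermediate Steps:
((-2 + 4)² - 153)*(6 + 2)² = (2² - 153)*8² = (4 - 153)*64 = -149*64 = -9536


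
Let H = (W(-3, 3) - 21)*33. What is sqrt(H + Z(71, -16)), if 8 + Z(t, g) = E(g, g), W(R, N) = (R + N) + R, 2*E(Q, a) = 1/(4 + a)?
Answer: I*sqrt(115206)/12 ≈ 28.285*I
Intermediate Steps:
E(Q, a) = 1/(2*(4 + a))
W(R, N) = N + 2*R (W(R, N) = (N + R) + R = N + 2*R)
Z(t, g) = -8 + 1/(2*(4 + g))
H = -792 (H = ((3 + 2*(-3)) - 21)*33 = ((3 - 6) - 21)*33 = (-3 - 21)*33 = -24*33 = -792)
sqrt(H + Z(71, -16)) = sqrt(-792 + (-63 - 16*(-16))/(2*(4 - 16))) = sqrt(-792 + (1/2)*(-63 + 256)/(-12)) = sqrt(-792 + (1/2)*(-1/12)*193) = sqrt(-792 - 193/24) = sqrt(-19201/24) = I*sqrt(115206)/12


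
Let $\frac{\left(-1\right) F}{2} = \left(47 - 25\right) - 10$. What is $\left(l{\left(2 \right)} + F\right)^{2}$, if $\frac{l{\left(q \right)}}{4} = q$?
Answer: $256$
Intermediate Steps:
$l{\left(q \right)} = 4 q$
$F = -24$ ($F = - 2 \left(\left(47 - 25\right) - 10\right) = - 2 \left(22 - 10\right) = \left(-2\right) 12 = -24$)
$\left(l{\left(2 \right)} + F\right)^{2} = \left(4 \cdot 2 - 24\right)^{2} = \left(8 - 24\right)^{2} = \left(-16\right)^{2} = 256$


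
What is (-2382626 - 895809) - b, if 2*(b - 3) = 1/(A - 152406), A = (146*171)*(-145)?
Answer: -24735657344975/7544952 ≈ -3.2784e+6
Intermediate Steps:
A = -3620070 (A = 24966*(-145) = -3620070)
b = 22634855/7544952 (b = 3 + 1/(2*(-3620070 - 152406)) = 3 + (½)/(-3772476) = 3 + (½)*(-1/3772476) = 3 - 1/7544952 = 22634855/7544952 ≈ 3.0000)
(-2382626 - 895809) - b = (-2382626 - 895809) - 1*22634855/7544952 = -3278435 - 22634855/7544952 = -24735657344975/7544952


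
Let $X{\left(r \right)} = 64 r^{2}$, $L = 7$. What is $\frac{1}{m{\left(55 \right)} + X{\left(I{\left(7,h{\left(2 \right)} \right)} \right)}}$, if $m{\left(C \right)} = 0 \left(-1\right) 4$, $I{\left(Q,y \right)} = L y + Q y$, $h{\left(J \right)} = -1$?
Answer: $\frac{1}{12544} \approx 7.9719 \cdot 10^{-5}$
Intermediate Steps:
$I{\left(Q,y \right)} = 7 y + Q y$
$m{\left(C \right)} = 0$ ($m{\left(C \right)} = 0 \cdot 4 = 0$)
$\frac{1}{m{\left(55 \right)} + X{\left(I{\left(7,h{\left(2 \right)} \right)} \right)}} = \frac{1}{0 + 64 \left(- (7 + 7)\right)^{2}} = \frac{1}{0 + 64 \left(\left(-1\right) 14\right)^{2}} = \frac{1}{0 + 64 \left(-14\right)^{2}} = \frac{1}{0 + 64 \cdot 196} = \frac{1}{0 + 12544} = \frac{1}{12544}$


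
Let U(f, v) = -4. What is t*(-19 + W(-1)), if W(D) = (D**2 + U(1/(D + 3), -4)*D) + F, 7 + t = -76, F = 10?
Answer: 332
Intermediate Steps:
t = -83 (t = -7 - 76 = -83)
W(D) = 10 + D**2 - 4*D (W(D) = (D**2 - 4*D) + 10 = 10 + D**2 - 4*D)
t*(-19 + W(-1)) = -83*(-19 + (10 + (-1)**2 - 4*(-1))) = -83*(-19 + (10 + 1 + 4)) = -83*(-19 + 15) = -83*(-4) = 332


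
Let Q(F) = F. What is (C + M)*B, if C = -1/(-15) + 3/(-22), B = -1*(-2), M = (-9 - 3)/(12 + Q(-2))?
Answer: -419/165 ≈ -2.5394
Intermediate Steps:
M = -6/5 (M = (-9 - 3)/(12 - 2) = -12/10 = -12*⅒ = -6/5 ≈ -1.2000)
B = 2
C = -23/330 (C = -1*(-1/15) + 3*(-1/22) = 1/15 - 3/22 = -23/330 ≈ -0.069697)
(C + M)*B = (-23/330 - 6/5)*2 = -419/330*2 = -419/165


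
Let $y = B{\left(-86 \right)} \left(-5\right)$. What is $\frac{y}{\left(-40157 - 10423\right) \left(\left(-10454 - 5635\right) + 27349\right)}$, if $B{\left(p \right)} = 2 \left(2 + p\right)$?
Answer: $- \frac{7}{4746090} \approx -1.4749 \cdot 10^{-6}$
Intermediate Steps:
$B{\left(p \right)} = 4 + 2 p$
$y = 840$ ($y = \left(4 + 2 \left(-86\right)\right) \left(-5\right) = \left(4 - 172\right) \left(-5\right) = \left(-168\right) \left(-5\right) = 840$)
$\frac{y}{\left(-40157 - 10423\right) \left(\left(-10454 - 5635\right) + 27349\right)} = \frac{840}{\left(-40157 - 10423\right) \left(\left(-10454 - 5635\right) + 27349\right)} = \frac{840}{\left(-50580\right) \left(-16089 + 27349\right)} = \frac{840}{\left(-50580\right) 11260} = \frac{840}{-569530800} = 840 \left(- \frac{1}{569530800}\right) = - \frac{7}{4746090}$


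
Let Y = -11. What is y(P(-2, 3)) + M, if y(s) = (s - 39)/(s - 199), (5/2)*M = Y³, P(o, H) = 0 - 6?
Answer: -109097/205 ≈ -532.18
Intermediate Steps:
P(o, H) = -6
M = -2662/5 (M = (⅖)*(-11)³ = (⅖)*(-1331) = -2662/5 ≈ -532.40)
y(s) = (-39 + s)/(-199 + s)
y(P(-2, 3)) + M = (-39 - 6)/(-199 - 6) - 2662/5 = -45/(-205) - 2662/5 = -1/205*(-45) - 2662/5 = 9/41 - 2662/5 = -109097/205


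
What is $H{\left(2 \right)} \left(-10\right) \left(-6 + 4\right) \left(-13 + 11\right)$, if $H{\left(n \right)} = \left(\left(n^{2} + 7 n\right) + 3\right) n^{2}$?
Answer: $-3360$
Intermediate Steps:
$H{\left(n \right)} = n^{2} \left(3 + n^{2} + 7 n\right)$ ($H{\left(n \right)} = \left(3 + n^{2} + 7 n\right) n^{2} = n^{2} \left(3 + n^{2} + 7 n\right)$)
$H{\left(2 \right)} \left(-10\right) \left(-6 + 4\right) \left(-13 + 11\right) = 2^{2} \left(3 + 2^{2} + 7 \cdot 2\right) \left(-10\right) \left(-6 + 4\right) \left(-13 + 11\right) = 4 \left(3 + 4 + 14\right) \left(-10\right) \left(\left(-2\right) \left(-2\right)\right) = 4 \cdot 21 \left(-10\right) 4 = 84 \left(-10\right) 4 = \left(-840\right) 4 = -3360$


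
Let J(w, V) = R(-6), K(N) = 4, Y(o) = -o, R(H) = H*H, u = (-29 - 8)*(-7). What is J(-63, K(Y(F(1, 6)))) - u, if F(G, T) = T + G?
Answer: -223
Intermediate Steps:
F(G, T) = G + T
u = 259 (u = -37*(-7) = 259)
R(H) = H**2
J(w, V) = 36 (J(w, V) = (-6)**2 = 36)
J(-63, K(Y(F(1, 6)))) - u = 36 - 1*259 = 36 - 259 = -223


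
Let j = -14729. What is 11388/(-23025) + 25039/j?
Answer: -248085609/113045075 ≈ -2.1946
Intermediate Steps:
11388/(-23025) + 25039/j = 11388/(-23025) + 25039/(-14729) = 11388*(-1/23025) + 25039*(-1/14729) = -3796/7675 - 25039/14729 = -248085609/113045075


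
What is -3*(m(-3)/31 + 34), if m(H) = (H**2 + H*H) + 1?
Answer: -3219/31 ≈ -103.84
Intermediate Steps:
m(H) = 1 + 2*H**2 (m(H) = (H**2 + H**2) + 1 = 2*H**2 + 1 = 1 + 2*H**2)
-3*(m(-3)/31 + 34) = -3*((1 + 2*(-3)**2)/31 + 34) = -3*((1 + 2*9)*(1/31) + 34) = -3*((1 + 18)*(1/31) + 34) = -3*(19*(1/31) + 34) = -3*(19/31 + 34) = -3*1073/31 = -3219/31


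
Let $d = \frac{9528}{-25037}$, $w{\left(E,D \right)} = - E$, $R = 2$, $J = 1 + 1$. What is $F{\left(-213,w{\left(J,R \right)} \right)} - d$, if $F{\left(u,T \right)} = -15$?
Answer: $- \frac{366027}{25037} \approx -14.619$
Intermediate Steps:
$J = 2$
$d = - \frac{9528}{25037}$ ($d = 9528 \left(- \frac{1}{25037}\right) = - \frac{9528}{25037} \approx -0.38056$)
$F{\left(-213,w{\left(J,R \right)} \right)} - d = -15 - - \frac{9528}{25037} = -15 + \frac{9528}{25037} = - \frac{366027}{25037}$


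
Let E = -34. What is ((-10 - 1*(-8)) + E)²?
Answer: 1296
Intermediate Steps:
((-10 - 1*(-8)) + E)² = ((-10 - 1*(-8)) - 34)² = ((-10 + 8) - 34)² = (-2 - 34)² = (-36)² = 1296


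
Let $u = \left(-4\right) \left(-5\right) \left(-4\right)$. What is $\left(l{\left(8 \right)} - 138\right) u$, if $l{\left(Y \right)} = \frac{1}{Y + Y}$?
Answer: $11035$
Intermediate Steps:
$l{\left(Y \right)} = \frac{1}{2 Y}$
$u = -80$ ($u = 20 \left(-4\right) = -80$)
$\left(l{\left(8 \right)} - 138\right) u = \left(\frac{1}{2 \cdot 8} - 138\right) \left(-80\right) = \left(\frac{1}{2} \cdot \frac{1}{8} - 138\right) \left(-80\right) = \left(\frac{1}{16} - 138\right) \left(-80\right) = \left(- \frac{2207}{16}\right) \left(-80\right) = 11035$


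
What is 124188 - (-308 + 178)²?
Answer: 107288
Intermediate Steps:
124188 - (-308 + 178)² = 124188 - 1*(-130)² = 124188 - 1*16900 = 124188 - 16900 = 107288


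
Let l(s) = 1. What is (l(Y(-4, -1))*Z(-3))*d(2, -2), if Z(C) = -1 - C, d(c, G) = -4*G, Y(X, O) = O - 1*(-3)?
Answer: 16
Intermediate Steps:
Y(X, O) = 3 + O (Y(X, O) = O + 3 = 3 + O)
(l(Y(-4, -1))*Z(-3))*d(2, -2) = (1*(-1 - 1*(-3)))*(-4*(-2)) = (1*(-1 + 3))*8 = (1*2)*8 = 2*8 = 16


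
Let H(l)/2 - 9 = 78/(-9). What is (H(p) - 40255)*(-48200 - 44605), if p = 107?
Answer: 3735803405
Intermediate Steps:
H(l) = ⅔ (H(l) = 18 + 2*(78/(-9)) = 18 + 2*(78*(-⅑)) = 18 + 2*(-26/3) = 18 - 52/3 = ⅔)
(H(p) - 40255)*(-48200 - 44605) = (⅔ - 40255)*(-48200 - 44605) = -120763/3*(-92805) = 3735803405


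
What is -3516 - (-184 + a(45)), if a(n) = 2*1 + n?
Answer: -3379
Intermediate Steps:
a(n) = 2 + n
-3516 - (-184 + a(45)) = -3516 - (-184 + (2 + 45)) = -3516 - (-184 + 47) = -3516 - 1*(-137) = -3516 + 137 = -3379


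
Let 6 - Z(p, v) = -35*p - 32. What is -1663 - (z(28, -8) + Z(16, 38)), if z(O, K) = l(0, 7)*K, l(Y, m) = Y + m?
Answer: -2205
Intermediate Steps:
Z(p, v) = 38 + 35*p (Z(p, v) = 6 - (-35*p - 32) = 6 - (-32 - 35*p) = 6 + (32 + 35*p) = 38 + 35*p)
z(O, K) = 7*K (z(O, K) = (0 + 7)*K = 7*K)
-1663 - (z(28, -8) + Z(16, 38)) = -1663 - (7*(-8) + (38 + 35*16)) = -1663 - (-56 + (38 + 560)) = -1663 - (-56 + 598) = -1663 - 1*542 = -1663 - 542 = -2205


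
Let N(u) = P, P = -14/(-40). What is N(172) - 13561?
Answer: -271213/20 ≈ -13561.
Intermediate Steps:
P = 7/20 (P = -14*(-1/40) = 7/20 ≈ 0.35000)
N(u) = 7/20
N(172) - 13561 = 7/20 - 13561 = -271213/20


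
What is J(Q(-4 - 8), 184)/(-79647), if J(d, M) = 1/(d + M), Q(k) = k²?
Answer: -1/26124216 ≈ -3.8279e-8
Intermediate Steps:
J(d, M) = 1/(M + d)
J(Q(-4 - 8), 184)/(-79647) = 1/((184 + (-4 - 8)²)*(-79647)) = -1/79647/(184 + (-12)²) = -1/79647/(184 + 144) = -1/79647/328 = (1/328)*(-1/79647) = -1/26124216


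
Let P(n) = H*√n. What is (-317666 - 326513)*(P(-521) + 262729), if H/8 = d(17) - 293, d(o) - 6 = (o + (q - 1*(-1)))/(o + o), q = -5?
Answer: -169244504491 + 25110097420*I*√521/17 ≈ -1.6924e+11 + 3.3715e+10*I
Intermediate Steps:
d(o) = 6 + (-4 + o)/(2*o) (d(o) = 6 + (o + (-5 - 1*(-1)))/(o + o) = 6 + (o + (-5 + 1))/((2*o)) = 6 + (o - 4)*(1/(2*o)) = 6 + (-4 + o)*(1/(2*o)) = 6 + (-4 + o)/(2*o))
H = -38980/17 (H = 8*((13/2 - 2/17) - 293) = 8*(217/34 - 293) = 8*(-9745/34) = -38980/17 ≈ -2292.9)
P(n) = -38980*√n/17
(-317666 - 326513)*(P(-521) + 262729) = (-317666 - 326513)*(-38980*I*√521/17 + 262729) = -644179*(-38980*I*√521/17 + 262729) = -644179*(262729 - 38980*I*√521/17) = -169244504491 + 25110097420*I*√521/17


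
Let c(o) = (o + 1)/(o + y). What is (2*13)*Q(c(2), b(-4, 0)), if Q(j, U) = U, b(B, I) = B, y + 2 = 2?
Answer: -104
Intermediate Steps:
y = 0 (y = -2 + 2 = 0)
c(o) = (1 + o)/o (c(o) = (o + 1)/(o + 0) = (1 + o)/o)
(2*13)*Q(c(2), b(-4, 0)) = (2*13)*(-4) = 26*(-4) = -104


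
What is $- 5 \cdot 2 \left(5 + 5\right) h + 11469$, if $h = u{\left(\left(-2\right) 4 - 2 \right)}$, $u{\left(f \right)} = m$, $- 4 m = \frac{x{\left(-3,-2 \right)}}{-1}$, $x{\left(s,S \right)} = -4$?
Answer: $11569$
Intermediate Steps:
$m = -1$ ($m = - \frac{\left(-4\right) \frac{1}{-1}}{4} = - \frac{\left(-4\right) \left(-1\right)}{4} = \left(- \frac{1}{4}\right) 4 = -1$)
$u{\left(f \right)} = -1$
$h = -1$
$- 5 \cdot 2 \left(5 + 5\right) h + 11469 = - 5 \cdot 2 \left(5 + 5\right) \left(-1\right) + 11469 = - 5 \cdot 2 \cdot 10 \left(-1\right) + 11469 = \left(-5\right) 20 \left(-1\right) + 11469 = \left(-100\right) \left(-1\right) + 11469 = 100 + 11469 = 11569$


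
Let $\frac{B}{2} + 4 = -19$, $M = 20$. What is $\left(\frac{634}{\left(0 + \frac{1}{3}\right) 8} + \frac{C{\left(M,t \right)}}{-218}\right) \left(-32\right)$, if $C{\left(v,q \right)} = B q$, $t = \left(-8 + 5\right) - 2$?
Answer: $- \frac{825592}{109} \approx -7574.2$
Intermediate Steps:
$B = -46$ ($B = -8 + 2 \left(-19\right) = -8 - 38 = -46$)
$t = -5$ ($t = -3 - 2 = -5$)
$C{\left(v,q \right)} = - 46 q$
$\left(\frac{634}{\left(0 + \frac{1}{3}\right) 8} + \frac{C{\left(M,t \right)}}{-218}\right) \left(-32\right) = \left(\frac{634}{\left(0 + \frac{1}{3}\right) 8} + \frac{\left(-46\right) \left(-5\right)}{-218}\right) \left(-32\right) = \left(\frac{634}{\left(0 + \frac{1}{3}\right) 8} + 230 \left(- \frac{1}{218}\right)\right) \left(-32\right) = \left(\frac{634}{\frac{1}{3} \cdot 8} - \frac{115}{109}\right) \left(-32\right) = \left(\frac{634}{\frac{8}{3}} - \frac{115}{109}\right) \left(-32\right) = \left(634 \cdot \frac{3}{8} - \frac{115}{109}\right) \left(-32\right) = \left(\frac{951}{4} - \frac{115}{109}\right) \left(-32\right) = \frac{103199}{436} \left(-32\right) = - \frac{825592}{109}$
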